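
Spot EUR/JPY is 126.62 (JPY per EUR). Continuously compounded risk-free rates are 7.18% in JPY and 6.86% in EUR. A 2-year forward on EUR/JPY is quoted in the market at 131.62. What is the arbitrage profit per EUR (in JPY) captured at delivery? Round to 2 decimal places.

Fair forward: F* = S·e^(carry·T), with carry = (r_JPY − r_EUR) = 0.0718 − 0.0686 = 0.0032
F* = 126.62 · e^(0.0032 × 2) = 126.62 · e^0.006400 = 126.62 × 1.006421 = 127.4330
Market 131.62 > fair 127.4330: forward overpriced → cash-and-carry (buy spot, short the forward).
At maturity, profit = |F_mkt − F*| = |131.62 − 127.4330| = 4.19 per EUR (in JPY)

4.19 per EUR (in JPY)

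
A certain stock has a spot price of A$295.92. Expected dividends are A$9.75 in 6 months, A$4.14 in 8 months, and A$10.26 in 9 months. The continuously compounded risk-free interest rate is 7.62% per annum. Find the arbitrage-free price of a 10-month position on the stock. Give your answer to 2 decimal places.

A$290.80

PV(dividends) I = 9.75·e^(−0.0762·6/12) + 4.14·e^(−0.0762·8/12) + 10.26·e^(−0.0762·9/12)
I = 9.3855 + 3.9349 + 9.6901 = 23.0105
F = (S − I)·e^(rT) = (295.92 − 23.0105) · e^(0.0762·10/12)
= 272.9095 · e^0.063500 = 272.9095 × 1.065559 = A$290.80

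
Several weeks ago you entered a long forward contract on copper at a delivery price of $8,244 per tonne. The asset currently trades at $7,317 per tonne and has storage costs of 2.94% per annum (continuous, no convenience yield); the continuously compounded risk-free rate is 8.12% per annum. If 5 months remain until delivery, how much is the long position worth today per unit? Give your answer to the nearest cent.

-$562.56 per tonne

Current fair forward for the remaining 5 months: F = S·e^((r + u)·T), (r + u) = 0.0812 + 0.0294 = 0.1106
F = 7317 · e^(0.1106 × 5/12) = 7317 × 1.04716167 = 7662.0819
Value of long forward = (F − K)·e^(−rT) = (7662.0819 − 8244) · e^(−0.0812·5/12)
= -581.9181 × 0.96673261 = -562.56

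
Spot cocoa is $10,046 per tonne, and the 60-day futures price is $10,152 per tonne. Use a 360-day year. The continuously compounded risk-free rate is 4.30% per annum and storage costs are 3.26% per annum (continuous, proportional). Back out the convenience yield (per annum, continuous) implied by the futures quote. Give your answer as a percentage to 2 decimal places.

F = S·e^((r+u−y)T) ⇒ (r+u−y) = ln(F/S)/T
ln(10152/10046) = 0.010496; /T ⇒ 0.062976
y = r + u − ln(F/S)/T = 0.0430 + 0.0326 − 0.062976 = 0.012624
y = 1.26%

1.26%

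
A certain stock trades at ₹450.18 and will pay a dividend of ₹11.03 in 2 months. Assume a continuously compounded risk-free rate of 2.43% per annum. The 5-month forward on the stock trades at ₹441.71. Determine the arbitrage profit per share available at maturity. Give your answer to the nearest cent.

₹1.95 per share

PV(dividends) I = 11.03·e^(−0.0243·2/12) = 10.9854
Fair forward F* = (S − I)·e^(rT) = (450.18 − 10.9854)·e^0.010125 = 439.1946 × 1.010176 = 443.6638
Market ₹441.71 < fair 443.6638: forward underpriced → reverse cash-and-carry (short the stock, invest proceeds at r, pay the dividends, go long the forward).
Profit at T = |F_mkt − F*| = |441.71 − 443.6638| = ₹1.95 per share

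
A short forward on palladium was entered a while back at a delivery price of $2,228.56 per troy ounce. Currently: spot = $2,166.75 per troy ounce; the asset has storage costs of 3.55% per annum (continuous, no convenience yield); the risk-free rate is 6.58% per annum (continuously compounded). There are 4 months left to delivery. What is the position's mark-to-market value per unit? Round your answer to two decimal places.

-$12.33 per troy ounce

Current fair forward for the remaining 4 months: F = S·e^((r + u)·T), (r + u) = 0.0658 + 0.0355 = 0.1013
F = 2166.75 · e^(0.1013 × 4/12) = 2166.75 × 1.03434323 = 2241.1632
Value of long forward = (F − K)·e^(−rT) = (2241.1632 − 2228.56) · e^(−0.0658·4/12)
= 12.6032 × 0.97830545 = 12.33
Short position value = −(long value) = -$12.33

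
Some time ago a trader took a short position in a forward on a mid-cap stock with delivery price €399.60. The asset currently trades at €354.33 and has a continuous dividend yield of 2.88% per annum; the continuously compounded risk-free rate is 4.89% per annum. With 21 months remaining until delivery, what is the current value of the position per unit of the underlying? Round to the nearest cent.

Current fair forward for the remaining 21 months: F = S·e^((r − q)·T), (r − q) = 0.0489 − 0.0288 = 0.0201
F = 354.33 · e^(0.0201 × 21/12) = 354.33 × 1.035801 = 367.0154
Value of long forward = (F − K)·e^(−rT) = (367.0154 − 399.60) · e^(−0.0489·21/12)
= -32.5846 × 0.917984 = -29.91
Short position value = −(long value) = €29.91

€29.91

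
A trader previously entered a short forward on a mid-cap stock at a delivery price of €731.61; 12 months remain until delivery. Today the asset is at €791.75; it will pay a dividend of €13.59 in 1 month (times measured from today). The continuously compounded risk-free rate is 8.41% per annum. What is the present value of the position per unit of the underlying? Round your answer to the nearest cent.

-€105.66

PV(remaining dividends) I = 13.59·e^(−0.0841·1/12) = 13.4951
Current forward F = (S − I)·e^(rT) = (791.75 − 13.4951)·e^(0.0841·12/12) = 778.2549 × 1.087738 = 846.5374
Value (long) = (F − K)·e^(−rT) = (846.5374 − 731.61) × 0.919339 = 105.6572
Short position value = −(long value) = -€105.66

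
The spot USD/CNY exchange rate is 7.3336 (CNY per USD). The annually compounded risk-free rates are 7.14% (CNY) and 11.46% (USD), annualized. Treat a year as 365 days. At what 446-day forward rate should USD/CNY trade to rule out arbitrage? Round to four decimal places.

By covered interest parity, F = S · (1+r_CNY)^T / (1+r_USD)^T
= 7.3336 × 1.087924 / 1.141762 = 7.3336 × 0.952847
F = 6.9878 CNY per USD

6.9878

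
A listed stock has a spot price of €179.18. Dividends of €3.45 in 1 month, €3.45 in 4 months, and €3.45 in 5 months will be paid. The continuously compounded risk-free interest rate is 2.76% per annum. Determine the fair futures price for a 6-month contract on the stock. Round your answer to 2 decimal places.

€171.26

PV(dividends) I = 3.45·e^(−0.0276·1/12) + 3.45·e^(−0.0276·4/12) + 3.45·e^(−0.0276·5/12)
I = 3.4421 + 3.4184 + 3.4106 = 10.2711
F = (S − I)·e^(rT) = (179.18 − 10.2711) · e^(0.0276·6/12)
= 168.9089 · e^0.013800 = 168.9089 × 1.013896 = €171.26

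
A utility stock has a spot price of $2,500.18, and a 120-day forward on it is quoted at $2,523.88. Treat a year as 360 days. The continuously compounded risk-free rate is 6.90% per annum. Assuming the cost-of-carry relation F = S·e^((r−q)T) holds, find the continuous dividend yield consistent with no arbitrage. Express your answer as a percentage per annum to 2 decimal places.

4.07%

From F = S·e^((r−q)T): (r − q) = ln(F/S)/T
ln(2523.88/2500.18) = ln(1.009479) = 0.009434
(r − q) = 0.009434 / (120/360) = 0.028302
q = r − ln(F/S)/T = 0.0690 − 0.028302 = 0.040698
q = 4.07%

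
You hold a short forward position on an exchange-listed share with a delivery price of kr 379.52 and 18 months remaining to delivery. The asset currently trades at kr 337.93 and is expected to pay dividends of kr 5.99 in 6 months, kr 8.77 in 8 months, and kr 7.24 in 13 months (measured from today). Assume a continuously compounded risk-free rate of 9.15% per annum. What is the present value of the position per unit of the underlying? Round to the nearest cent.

PV(remaining dividends) I = 5.99·e^(−0.0915·6/12) + 8.77·e^(−0.0915·8/12) + 7.24·e^(−0.0915·13/12) = 20.5299
Current forward F = (S − I)·e^(rT) = (337.93 − 20.5299)·e^(0.0915·18/12) = 317.4001 × 1.147115 = 364.0944
Value (long) = (F − K)·e^(−rT) = (364.0944 − 379.52) × 0.871752 = -13.4473
Short position value = −(long value) = kr 13.45

kr 13.45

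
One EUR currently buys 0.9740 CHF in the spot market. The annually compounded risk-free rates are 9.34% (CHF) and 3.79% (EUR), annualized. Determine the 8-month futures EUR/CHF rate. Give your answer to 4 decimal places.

1.0084

By covered interest parity, F = S · (1+r_CHF)^T / (1+r_EUR)^T
= 0.9740 × 1.061336 / 1.025110 = 0.9740 × 1.035339
F = 1.0084 CHF per EUR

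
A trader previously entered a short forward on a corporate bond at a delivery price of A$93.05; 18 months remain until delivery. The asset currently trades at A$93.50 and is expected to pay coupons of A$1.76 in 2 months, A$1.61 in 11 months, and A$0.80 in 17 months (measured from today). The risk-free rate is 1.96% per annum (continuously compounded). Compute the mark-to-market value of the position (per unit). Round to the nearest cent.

PV(remaining coupons) I = 1.76·e^(−0.0196·2/12) + 1.61·e^(−0.0196·11/12) + 0.80·e^(−0.0196·17/12) = 4.1137
Current forward F = (S − I)·e^(rT) = (93.50 − 4.1137)·e^(0.0196·18/12) = 89.3863 × 1.029836 = 92.0532
Value (long) = (F − K)·e^(−rT) = (92.0532 − 93.05) × 0.971028 = -0.9679
Short position value = −(long value) = A$0.97

A$0.97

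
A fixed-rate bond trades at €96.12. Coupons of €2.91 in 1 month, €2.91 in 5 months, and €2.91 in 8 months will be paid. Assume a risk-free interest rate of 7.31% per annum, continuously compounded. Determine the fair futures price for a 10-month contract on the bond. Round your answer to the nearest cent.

€93.14

PV(coupons) I = 2.91·e^(−0.0731·1/12) + 2.91·e^(−0.0731·5/12) + 2.91·e^(−0.0731·8/12)
I = 2.8923 + 2.8227 + 2.7716 = 8.4866
F = (S − I)·e^(rT) = (96.12 − 8.4866) · e^(0.0731·10/12)
= 87.6334 · e^0.060917 = 87.6334 × 1.062811 = €93.14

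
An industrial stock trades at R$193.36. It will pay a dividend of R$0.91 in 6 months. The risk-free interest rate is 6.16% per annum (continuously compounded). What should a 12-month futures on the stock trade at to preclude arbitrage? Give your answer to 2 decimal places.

R$204.71

PV(dividends) I = 0.91·e^(−0.0616·6/12)
I = 0.8824
F = (S − I)·e^(rT) = (193.36 − 0.8824) · e^(0.0616·12/12)
= 192.4776 · e^0.061600 = 192.4776 × 1.063537 = R$204.71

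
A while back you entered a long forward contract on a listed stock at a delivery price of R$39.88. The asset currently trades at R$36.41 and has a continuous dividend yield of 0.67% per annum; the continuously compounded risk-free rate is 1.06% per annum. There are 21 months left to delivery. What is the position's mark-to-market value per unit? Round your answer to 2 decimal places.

Current fair forward for the remaining 21 months: F = S·e^((r − q)·T), (r − q) = 0.0106 − 0.0067 = 0.0039
F = 36.41 · e^(0.0039 × 21/12) = 36.41 × 1.006848 = 36.6593
Value of long forward = (F − K)·e^(−rT) = (36.6593 − 39.88) · e^(−0.0106·21/12)
= -3.2207 × 0.981621 = -3.16

-R$3.16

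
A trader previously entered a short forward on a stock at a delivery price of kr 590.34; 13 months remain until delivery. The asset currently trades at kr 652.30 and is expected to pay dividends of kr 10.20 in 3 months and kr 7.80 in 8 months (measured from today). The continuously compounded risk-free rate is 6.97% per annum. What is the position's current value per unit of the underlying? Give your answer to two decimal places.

PV(remaining dividends) I = 10.20·e^(−0.0697·3/12) + 7.80·e^(−0.0697·8/12) = 17.4697
Current forward F = (S − I)·e^(rT) = (652.30 − 17.4697)·e^(0.0697·13/12) = 634.8303 × 1.078432 = 684.6213
Value (long) = (F − K)·e^(−rT) = (684.6213 − 590.34) × 0.927272 = 87.4244
Short position value = −(long value) = -kr 87.42

-kr 87.42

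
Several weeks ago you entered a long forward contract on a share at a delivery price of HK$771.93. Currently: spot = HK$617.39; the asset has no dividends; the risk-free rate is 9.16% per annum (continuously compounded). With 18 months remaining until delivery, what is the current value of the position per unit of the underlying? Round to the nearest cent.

-HK$55.44

Current fair forward for the remaining 18 months: F = S·e^(r·T), r = 0.0916
F = 617.39 · e^(0.0916 × 18/12) = 617.39 × 1.147287 = 708.3235
Value of long forward = (F − K)·e^(−rT) = (708.3235 − 771.93) · e^(−0.0916·18/12)
= -63.6065 × 0.871622 = -55.44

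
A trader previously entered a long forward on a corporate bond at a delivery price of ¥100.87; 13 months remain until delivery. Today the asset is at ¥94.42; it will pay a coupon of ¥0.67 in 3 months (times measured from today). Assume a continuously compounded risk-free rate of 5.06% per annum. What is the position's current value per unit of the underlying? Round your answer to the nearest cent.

-¥1.73

PV(remaining coupons) I = 0.67·e^(−0.0506·3/12) = 0.6616
Current forward F = (S − I)·e^(rT) = (94.42 − 0.6616)·e^(0.0506·13/12) = 93.7584 × 1.056347 = 99.0414
Value (long) = (F − K)·e^(−rT) = (99.0414 − 100.87) × 0.946659 = -1.7311
Value = -¥1.73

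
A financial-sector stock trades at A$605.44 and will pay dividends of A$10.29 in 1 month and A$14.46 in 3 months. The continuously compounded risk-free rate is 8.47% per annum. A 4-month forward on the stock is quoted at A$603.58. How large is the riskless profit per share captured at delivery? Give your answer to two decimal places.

PV(dividends) I = 10.29·e^(−0.0847·1/12) + 14.46·e^(−0.0847·3/12) = 24.3747
Fair forward F* = (S − I)·e^(rT) = (605.44 − 24.3747)·e^0.028233 = 581.0653 × 1.028635 = 597.7041
Market A$603.58 > fair 597.7041: forward overpriced → cash-and-carry (borrow at r, buy the stock and collect the dividends, short the forward).
Profit at T = |F_mkt − F*| = |603.58 − 597.7041| = A$5.88 per share

A$5.88 per share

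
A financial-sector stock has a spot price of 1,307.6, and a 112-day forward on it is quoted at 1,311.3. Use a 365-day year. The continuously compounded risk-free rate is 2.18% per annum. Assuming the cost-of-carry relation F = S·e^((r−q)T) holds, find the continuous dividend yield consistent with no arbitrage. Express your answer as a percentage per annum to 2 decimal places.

1.26%

From F = S·e^((r−q)T): (r − q) = ln(F/S)/T
ln(1311.3/1307.6) = ln(1.002830) = 0.002826
(r − q) = 0.002826 / (112/365) = 0.009210
q = r − ln(F/S)/T = 0.0218 − 0.009210 = 0.012590
q = 1.26%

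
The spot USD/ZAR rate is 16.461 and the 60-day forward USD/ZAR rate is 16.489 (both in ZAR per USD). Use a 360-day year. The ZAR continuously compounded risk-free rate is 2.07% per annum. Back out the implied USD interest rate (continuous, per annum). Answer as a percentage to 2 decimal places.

1.05%

F = S·e^((r_ZAR − r_USD)T) ⇒ r_USD = r_ZAR − ln(F/S)/T
ln(16.489/16.461) = 0.001700; /(60/360) = 0.010200
r_USD = 0.0207 − 0.010200 = 0.010500
r_USD = 1.05%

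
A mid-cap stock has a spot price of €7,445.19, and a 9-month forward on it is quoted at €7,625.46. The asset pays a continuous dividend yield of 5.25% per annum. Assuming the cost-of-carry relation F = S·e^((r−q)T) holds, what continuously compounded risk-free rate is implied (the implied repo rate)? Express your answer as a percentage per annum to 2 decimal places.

8.44%

From F = S·e^((r−q)T): (r − q) = ln(F/S)/T
ln(7625.46/7445.19) = ln(1.024213) = 0.023925
(r − q) = 0.023925 / (9/12) = 0.031900
r = ln(F/S)/T + q = 0.031900 + 0.0525 = 0.084400
r = 8.44%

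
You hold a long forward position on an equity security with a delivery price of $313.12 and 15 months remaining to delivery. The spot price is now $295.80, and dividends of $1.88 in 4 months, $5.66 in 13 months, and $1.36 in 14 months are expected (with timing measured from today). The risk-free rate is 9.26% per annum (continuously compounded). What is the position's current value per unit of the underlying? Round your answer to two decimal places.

PV(remaining dividends) I = 1.88·e^(−0.0926·4/12) + 5.66·e^(−0.0926·13/12) + 1.36·e^(−0.0926·14/12) = 8.1633
Current forward F = (S − I)·e^(rT) = (295.80 − 8.1633)·e^(0.0926·15/12) = 287.6367 × 1.122715 = 322.9340
Value (long) = (F − K)·e^(−rT) = (322.9340 − 313.12) × 0.890698 = 8.7413
Value = $8.74

$8.74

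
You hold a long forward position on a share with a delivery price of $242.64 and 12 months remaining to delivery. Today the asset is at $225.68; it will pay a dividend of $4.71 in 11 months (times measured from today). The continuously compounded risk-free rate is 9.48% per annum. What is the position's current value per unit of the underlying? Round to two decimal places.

$0.67

PV(remaining dividends) I = 4.71·e^(−0.0948·11/12) = 4.3180
Current forward F = (S − I)·e^(rT) = (225.68 − 4.3180)·e^(0.0948·12/12) = 221.3620 × 1.099439 = 243.3740
Value (long) = (F − K)·e^(−rT) = (243.3740 − 242.64) × 0.909555 = 0.6676
Value = $0.67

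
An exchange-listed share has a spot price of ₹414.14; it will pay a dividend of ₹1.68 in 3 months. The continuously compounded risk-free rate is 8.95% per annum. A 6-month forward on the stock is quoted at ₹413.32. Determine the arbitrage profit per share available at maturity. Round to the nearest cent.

PV(dividends) I = 1.68·e^(−0.0895·3/12) = 1.6428
Fair forward F* = (S − I)·e^(rT) = (414.14 − 1.6428)·e^0.044750 = 412.4972 × 1.045766 = 431.3755
Market ₹413.32 < fair 431.3755: forward underpriced → reverse cash-and-carry (short the stock, invest proceeds at r, pay the dividends, go long the forward).
Profit at T = |F_mkt − F*| = |413.32 − 431.3755| = ₹18.06 per share

₹18.06 per share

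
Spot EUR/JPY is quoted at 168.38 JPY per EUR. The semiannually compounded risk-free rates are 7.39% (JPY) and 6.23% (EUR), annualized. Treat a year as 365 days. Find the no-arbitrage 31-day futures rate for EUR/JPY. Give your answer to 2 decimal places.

168.54

By covered interest parity, F = S · (1+r_JPY/2)^(2T) / (1+r_EUR/2)^(2T)
= 168.38 × 1.006182 / 1.005224 = 168.38 × 1.000953
F = 168.54 JPY per EUR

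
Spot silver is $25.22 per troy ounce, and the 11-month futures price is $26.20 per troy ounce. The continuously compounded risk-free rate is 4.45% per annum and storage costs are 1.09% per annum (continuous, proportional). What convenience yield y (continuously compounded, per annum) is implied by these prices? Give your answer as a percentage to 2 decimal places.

1.38%

F = S·e^((r+u−y)T) ⇒ (r+u−y) = ln(F/S)/T
ln(26.20/25.22) = 0.038122; /T ⇒ 0.041588
y = r + u − ln(F/S)/T = 0.0445 + 0.0109 − 0.041588 = 0.013812
y = 1.38%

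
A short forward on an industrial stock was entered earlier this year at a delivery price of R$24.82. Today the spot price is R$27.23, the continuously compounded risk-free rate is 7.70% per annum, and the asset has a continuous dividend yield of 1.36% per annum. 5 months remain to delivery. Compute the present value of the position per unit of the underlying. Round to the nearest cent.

-R$3.04

Current fair forward for the remaining 5 months: F = S·e^((r − q)·T), (r − q) = 0.0770 − 0.0136 = 0.0634
F = 27.23 · e^(0.0634 × 5/12) = 27.23 × 1.026769 = 27.9589
Value of long forward = (F − K)·e^(−rT) = (27.9589 − 24.82) · e^(−0.0770·5/12)
= 3.1389 × 0.968426 = 3.04
Short position value = −(long value) = -R$3.04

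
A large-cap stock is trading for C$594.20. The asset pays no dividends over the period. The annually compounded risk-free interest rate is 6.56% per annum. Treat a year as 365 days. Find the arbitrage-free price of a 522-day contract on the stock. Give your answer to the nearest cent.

C$650.72

F = S · (1+r)^T
= 594.20 × 1.095125
F = C$650.72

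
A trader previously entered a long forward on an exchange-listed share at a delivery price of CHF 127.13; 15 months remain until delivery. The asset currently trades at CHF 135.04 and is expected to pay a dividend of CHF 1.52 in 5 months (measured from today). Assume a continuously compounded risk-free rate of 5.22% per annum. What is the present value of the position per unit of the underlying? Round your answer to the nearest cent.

PV(remaining dividends) I = 1.52·e^(−0.0522·5/12) = 1.4873
Current forward F = (S − I)·e^(rT) = (135.04 − 1.4873)·e^(0.0522·15/12) = 133.5527 × 1.067426 = 142.5576
Value (long) = (F − K)·e^(−rT) = (142.5576 − 127.13) × 0.936833 = 14.4531
Value = CHF 14.45

CHF 14.45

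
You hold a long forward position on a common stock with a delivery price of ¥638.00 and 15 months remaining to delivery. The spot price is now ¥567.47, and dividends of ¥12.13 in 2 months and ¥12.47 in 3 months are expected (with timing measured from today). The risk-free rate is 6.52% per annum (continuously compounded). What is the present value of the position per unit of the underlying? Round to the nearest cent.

-¥44.86

PV(remaining dividends) I = 12.13·e^(−0.0652·2/12) + 12.47·e^(−0.0652·3/12) = 24.2673
Current forward F = (S − I)·e^(rT) = (567.47 − 24.2673)·e^(0.0652·15/12) = 543.2027 × 1.084913 = 589.3277
Value (long) = (F − K)·e^(−rT) = (589.3277 − 638.00) × 0.921733 = -44.8629
Value = -¥44.86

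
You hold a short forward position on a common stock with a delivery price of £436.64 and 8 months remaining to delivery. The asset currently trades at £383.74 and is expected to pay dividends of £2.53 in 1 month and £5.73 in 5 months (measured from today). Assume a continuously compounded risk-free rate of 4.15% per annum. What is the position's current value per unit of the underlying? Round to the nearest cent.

PV(remaining dividends) I = 2.53·e^(−0.0415·1/12) + 5.73·e^(−0.0415·5/12) = 8.1530
Current forward F = (S − I)·e^(rT) = (383.74 − 8.1530)·e^(0.0415·8/12) = 375.5870 × 1.028053 = 386.1233
Value (long) = (F − K)·e^(−rT) = (386.1233 − 436.64) × 0.972713 = -49.1383
Short position value = −(long value) = £49.14

£49.14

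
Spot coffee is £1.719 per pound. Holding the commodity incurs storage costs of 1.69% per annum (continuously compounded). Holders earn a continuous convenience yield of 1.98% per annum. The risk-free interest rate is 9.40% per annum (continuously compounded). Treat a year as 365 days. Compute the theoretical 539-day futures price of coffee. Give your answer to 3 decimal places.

£1.967 per pound

Net carry = r + u − y = 0.0940 + 0.0169 − 0.0198 = 0.0911
F = S·e^((r+u−y)T) = 1.719 · e^(0.0911 × 539/365) = 1.719 · e^0.134528
= 1.719 × 1.143997 = £1.967 per pound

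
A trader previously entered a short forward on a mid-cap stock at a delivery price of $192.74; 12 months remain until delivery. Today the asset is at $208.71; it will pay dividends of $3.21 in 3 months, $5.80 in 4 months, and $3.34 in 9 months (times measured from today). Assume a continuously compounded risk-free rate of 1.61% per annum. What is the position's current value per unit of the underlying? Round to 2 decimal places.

PV(remaining dividends) I = 3.21·e^(−0.0161·3/12) + 5.80·e^(−0.0161·4/12) + 3.34·e^(−0.0161·9/12) = 12.2660
Current forward F = (S − I)·e^(rT) = (208.71 − 12.2660)·e^(0.0161·12/12) = 196.4440 × 1.016230 = 199.6323
Value (long) = (F − K)·e^(−rT) = (199.6323 − 192.74) × 0.984029 = 6.7822
Short position value = −(long value) = -$6.78

-$6.78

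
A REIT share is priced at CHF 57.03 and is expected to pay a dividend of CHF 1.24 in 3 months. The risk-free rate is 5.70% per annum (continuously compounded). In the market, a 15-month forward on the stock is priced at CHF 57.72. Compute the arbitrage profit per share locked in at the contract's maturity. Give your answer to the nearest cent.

CHF 2.21 per share

PV(dividends) I = 1.24·e^(−0.0570·3/12) = 1.2225
Fair forward F* = (S − I)·e^(rT) = (57.03 − 1.2225)·e^0.071250 = 55.8075 × 1.073850 = 59.9289
Market CHF 57.72 < fair 59.9289: forward underpriced → reverse cash-and-carry (short the stock, invest proceeds at r, pay the dividends, go long the forward).
Profit at T = |F_mkt − F*| = |57.72 − 59.9289| = CHF 2.21 per share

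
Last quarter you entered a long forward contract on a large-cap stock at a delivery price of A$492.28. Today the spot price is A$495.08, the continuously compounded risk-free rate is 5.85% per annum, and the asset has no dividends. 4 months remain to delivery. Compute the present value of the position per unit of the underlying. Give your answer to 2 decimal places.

A$12.31

Current fair forward for the remaining 4 months: F = S·e^(r·T), r = 0.0585
F = 495.08 · e^(0.0585 × 4/12) = 495.08 × 1.019691 = 504.8286
Value of long forward = (F − K)·e^(−rT) = (504.8286 − 492.28) · e^(−0.0585·4/12)
= 12.5486 × 0.980689 = 12.31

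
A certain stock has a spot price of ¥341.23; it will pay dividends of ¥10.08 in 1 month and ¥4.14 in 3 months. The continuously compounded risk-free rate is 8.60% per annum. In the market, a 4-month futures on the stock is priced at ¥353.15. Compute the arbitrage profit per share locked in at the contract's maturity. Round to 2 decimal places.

PV(dividends) I = 10.08·e^(−0.0860·1/12) + 4.14·e^(−0.0860·3/12) = 14.0600
Fair futures F* = (S − I)·e^(rT) = (341.23 − 14.0600)·e^0.028667 = 327.1700 × 1.029082 = 336.6848
Market ¥353.15 > fair 336.6848: forward overpriced → cash-and-carry (borrow at r, buy the stock and collect the dividends, short the forward).
Profit at T = |F_mkt − F*| = |353.15 − 336.6848| = ¥16.47 per share

¥16.47 per share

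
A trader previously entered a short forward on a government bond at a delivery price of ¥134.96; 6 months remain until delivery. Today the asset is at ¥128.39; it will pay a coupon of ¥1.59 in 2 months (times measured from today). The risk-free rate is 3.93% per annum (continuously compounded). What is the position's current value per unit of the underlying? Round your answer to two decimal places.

¥5.52

PV(remaining coupons) I = 1.59·e^(−0.0393·2/12) = 1.5796
Current forward F = (S − I)·e^(rT) = (128.39 − 1.5796)·e^(0.0393·6/12) = 126.8104 × 1.019844 = 129.3268
Value (long) = (F − K)·e^(−rT) = (129.3268 − 134.96) × 0.980542 = -5.5236
Short position value = −(long value) = ¥5.52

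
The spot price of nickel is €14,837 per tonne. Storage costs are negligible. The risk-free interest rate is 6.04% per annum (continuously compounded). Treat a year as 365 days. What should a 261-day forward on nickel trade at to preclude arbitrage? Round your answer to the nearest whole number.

€15,492 per tonne

F = S·e^(rT) = 14837 · e^(0.0604 × 261/365) = 14837 · e^0.043190
= 14837 × 1.044136 = €15,492 per tonne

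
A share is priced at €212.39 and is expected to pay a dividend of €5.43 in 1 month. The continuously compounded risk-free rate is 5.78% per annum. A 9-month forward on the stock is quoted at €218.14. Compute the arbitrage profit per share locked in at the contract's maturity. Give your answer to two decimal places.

€1.98 per share

PV(dividends) I = 5.43·e^(−0.0578·1/12) = 5.4039
Fair forward F* = (S − I)·e^(rT) = (212.39 − 5.4039)·e^0.043350 = 206.9861 × 1.044303 = 216.1562
Market €218.14 > fair 216.1562: forward overpriced → cash-and-carry (borrow at r, buy the stock and collect the dividends, short the forward).
Profit at T = |F_mkt − F*| = |218.14 − 216.1562| = €1.98 per share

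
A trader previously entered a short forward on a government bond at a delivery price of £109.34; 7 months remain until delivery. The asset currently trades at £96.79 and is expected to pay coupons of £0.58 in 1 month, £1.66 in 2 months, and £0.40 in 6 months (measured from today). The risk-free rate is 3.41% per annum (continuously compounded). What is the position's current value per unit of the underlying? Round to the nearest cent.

PV(remaining coupons) I = 0.58·e^(−0.0341·1/12) + 1.66·e^(−0.0341·2/12) + 0.40·e^(−0.0341·6/12) = 2.6222
Current forward F = (S − I)·e^(rT) = (96.79 − 2.6222)·e^(0.0341·7/12) = 94.1678 × 1.020091 = 96.0597
Value (long) = (F − K)·e^(−rT) = (96.0597 − 109.34) × 0.980305 = -13.0187
Short position value = −(long value) = £13.02

£13.02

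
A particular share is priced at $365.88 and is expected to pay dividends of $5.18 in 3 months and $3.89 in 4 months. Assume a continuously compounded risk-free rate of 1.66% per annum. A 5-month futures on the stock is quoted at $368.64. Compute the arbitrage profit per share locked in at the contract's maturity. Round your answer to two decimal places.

$9.31 per share

PV(dividends) I = 5.18·e^(−0.0166·3/12) + 3.89·e^(−0.0166·4/12) = 9.0271
Fair futures F* = (S − I)·e^(rT) = (365.88 − 9.0271)·e^0.006917 = 356.8529 × 1.006941 = 359.3298
Market $368.64 > fair 359.3298: forward overpriced → cash-and-carry (borrow at r, buy the stock and collect the dividends, short the forward).
Profit at T = |F_mkt − F*| = |368.64 − 359.3298| = $9.31 per share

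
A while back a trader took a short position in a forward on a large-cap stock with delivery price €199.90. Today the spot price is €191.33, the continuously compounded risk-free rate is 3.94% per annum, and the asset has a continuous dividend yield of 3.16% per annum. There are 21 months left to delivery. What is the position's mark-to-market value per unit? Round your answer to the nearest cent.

Current fair forward for the remaining 21 months: F = S·e^((r − q)·T), (r − q) = 0.0394 − 0.0316 = 0.0078
F = 191.33 · e^(0.0078 × 21/12) = 191.33 × 1.013744 = 193.9596
Value of long forward = (F − K)·e^(−rT) = (193.9596 − 199.90) · e^(−0.0394·21/12)
= -5.9404 × 0.933373 = -5.54
Short position value = −(long value) = €5.54

€5.54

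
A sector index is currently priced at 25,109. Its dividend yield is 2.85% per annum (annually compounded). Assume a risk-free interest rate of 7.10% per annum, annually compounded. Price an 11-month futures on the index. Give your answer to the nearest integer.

F = S · (1+r)^T / (1+q)^T
= 25109 × 1.064896 / 1.026094 = 25109 × 1.037815
F = 26,058

26,058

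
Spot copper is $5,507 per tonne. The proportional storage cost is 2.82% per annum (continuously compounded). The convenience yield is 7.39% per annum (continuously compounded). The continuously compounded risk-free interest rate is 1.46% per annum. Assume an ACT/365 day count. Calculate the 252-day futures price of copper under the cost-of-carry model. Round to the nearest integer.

$5,390 per tonne

Net carry = r + u − y = 0.0146 + 0.0282 − 0.0739 = -0.0311
F = S·e^((r+u−y)T) = 5507 · e^(-0.0311 × 252/365) = 5507 · e^-0.021472
= 5507 × 0.978757 = $5,390 per tonne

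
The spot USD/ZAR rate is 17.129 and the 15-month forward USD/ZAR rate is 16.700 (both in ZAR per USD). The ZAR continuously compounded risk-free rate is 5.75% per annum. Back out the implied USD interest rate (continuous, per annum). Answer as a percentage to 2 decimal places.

7.78%

F = S·e^((r_ZAR − r_USD)T) ⇒ r_USD = r_ZAR − ln(F/S)/T
ln(16.700/17.129) = -0.025364; /(15/12) = -0.020291
r_USD = 0.0575 + 0.020291 = 0.077791
r_USD = 7.78%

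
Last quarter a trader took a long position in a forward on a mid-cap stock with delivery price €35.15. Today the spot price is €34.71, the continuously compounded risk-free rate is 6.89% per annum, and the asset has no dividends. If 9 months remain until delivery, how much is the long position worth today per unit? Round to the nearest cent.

€1.33

Current fair forward for the remaining 9 months: F = S·e^(r·T), r = 0.0689
F = 34.71 · e^(0.0689 × 9/12) = 34.71 × 1.053033 = 36.5508
Value of long forward = (F − K)·e^(−rT) = (36.5508 − 35.15) · e^(−0.0689·9/12)
= 1.4008 × 0.949637 = 1.33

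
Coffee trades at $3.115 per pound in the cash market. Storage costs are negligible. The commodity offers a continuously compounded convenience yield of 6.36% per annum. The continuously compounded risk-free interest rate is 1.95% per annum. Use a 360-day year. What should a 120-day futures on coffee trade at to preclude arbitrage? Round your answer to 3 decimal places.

$3.070 per pound

Net carry = r + u − y = 0.0195 + 0.0000 − 0.0636 = -0.0441
F = S·e^((r+u−y)T) = 3.115 · e^(-0.0441 × 120/360) = 3.115 · e^-0.014700
= 3.115 × 0.985408 = $3.070 per pound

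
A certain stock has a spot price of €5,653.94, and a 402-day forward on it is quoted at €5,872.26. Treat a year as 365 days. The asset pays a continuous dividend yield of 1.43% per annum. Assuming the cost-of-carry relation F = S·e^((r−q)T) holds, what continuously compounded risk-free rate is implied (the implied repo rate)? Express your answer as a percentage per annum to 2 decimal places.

4.87%

From F = S·e^((r−q)T): (r − q) = ln(F/S)/T
ln(5872.26/5653.94) = ln(1.038614) = 0.037887
(r − q) = 0.037887 / (402/365) = 0.034400
r = ln(F/S)/T + q = 0.034400 + 0.0143 = 0.048700
r = 4.87%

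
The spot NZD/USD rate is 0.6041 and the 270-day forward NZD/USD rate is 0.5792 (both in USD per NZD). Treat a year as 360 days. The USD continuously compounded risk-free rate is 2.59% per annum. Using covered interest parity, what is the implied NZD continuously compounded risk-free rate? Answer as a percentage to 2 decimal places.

8.20%

F = S·e^((r_USD − r_NZD)T) ⇒ r_NZD = r_USD − ln(F/S)/T
ln(0.5792/0.6041) = -0.042092; /(270/360) = -0.056123
r_NZD = 0.0259 + 0.056123 = 0.082023
r_NZD = 8.20%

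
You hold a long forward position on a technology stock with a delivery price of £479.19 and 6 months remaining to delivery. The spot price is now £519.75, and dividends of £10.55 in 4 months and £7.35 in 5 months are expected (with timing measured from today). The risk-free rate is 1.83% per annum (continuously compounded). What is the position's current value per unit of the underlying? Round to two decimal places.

£27.14

PV(remaining dividends) I = 10.55·e^(−0.0183·4/12) + 7.35·e^(−0.0183·5/12) = 17.7800
Current forward F = (S − I)·e^(rT) = (519.75 − 17.7800)·e^(0.0183·6/12) = 501.9700 × 1.009192 = 506.5841
Value (long) = (F − K)·e^(−rT) = (506.5841 − 479.19) × 0.990892 = 27.1446
Value = £27.14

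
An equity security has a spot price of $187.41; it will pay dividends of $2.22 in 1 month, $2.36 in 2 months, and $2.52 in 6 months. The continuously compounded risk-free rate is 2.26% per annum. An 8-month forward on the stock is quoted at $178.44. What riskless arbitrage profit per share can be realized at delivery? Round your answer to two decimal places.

$4.65 per share

PV(dividends) I = 2.22·e^(−0.0226·1/12) + 2.36·e^(−0.0226·2/12) + 2.52·e^(−0.0226·6/12) = 7.0586
Fair forward F* = (S − I)·e^(rT) = (187.41 − 7.0586)·e^0.015067 = 180.3514 × 1.015181 = 183.0893
Market $178.44 < fair 183.0893: forward underpriced → reverse cash-and-carry (short the stock, invest proceeds at r, pay the dividends, go long the forward).
Profit at T = |F_mkt − F*| = |178.44 − 183.0893| = $4.65 per share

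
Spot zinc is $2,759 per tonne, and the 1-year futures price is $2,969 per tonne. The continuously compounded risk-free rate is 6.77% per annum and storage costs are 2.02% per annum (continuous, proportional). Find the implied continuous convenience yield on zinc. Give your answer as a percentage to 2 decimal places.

1.45%

F = S·e^((r+u−y)T) ⇒ (r+u−y) = ln(F/S)/T
ln(2969/2759) = 0.073357; /T ⇒ 0.073357
y = r + u − ln(F/S)/T = 0.0677 + 0.0202 − 0.073357 = 0.014543
y = 1.45%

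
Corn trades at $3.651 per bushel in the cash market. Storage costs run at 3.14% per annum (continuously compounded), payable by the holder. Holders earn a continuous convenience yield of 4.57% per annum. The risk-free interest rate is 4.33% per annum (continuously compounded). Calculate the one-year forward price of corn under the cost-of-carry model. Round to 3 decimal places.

$3.758 per bushel

Net carry = r + u − y = 0.0433 + 0.0314 − 0.0457 = 0.0290
F = S·e^((r+u−y)T) = 3.651 · e^(0.0290 × 12/12) = 3.651 · e^0.029000
= 3.651 × 1.029425 = $3.758 per bushel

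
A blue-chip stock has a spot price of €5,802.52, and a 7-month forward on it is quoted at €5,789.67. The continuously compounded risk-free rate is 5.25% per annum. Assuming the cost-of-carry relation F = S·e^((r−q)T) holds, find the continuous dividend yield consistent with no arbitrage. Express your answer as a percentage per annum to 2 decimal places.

5.63%

From F = S·e^((r−q)T): (r − q) = ln(F/S)/T
ln(5789.67/5802.52) = ln(0.997785) = -0.002217
(r − q) = -0.002217 / (7/12) = -0.003801
q = r − ln(F/S)/T = 0.0525 + 0.003801 = 0.056301
q = 5.63%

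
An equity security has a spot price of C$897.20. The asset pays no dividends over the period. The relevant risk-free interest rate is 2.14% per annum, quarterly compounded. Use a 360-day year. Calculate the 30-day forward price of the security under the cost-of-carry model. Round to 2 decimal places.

C$898.80

F = S · (1+r/4)^(4T)
= 897.20 × 1.001780
F = C$898.80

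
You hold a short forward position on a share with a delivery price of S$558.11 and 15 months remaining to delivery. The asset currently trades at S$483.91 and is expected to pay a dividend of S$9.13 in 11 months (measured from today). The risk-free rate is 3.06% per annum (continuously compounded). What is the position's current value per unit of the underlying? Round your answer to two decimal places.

PV(remaining dividends) I = 9.13·e^(−0.0306·11/12) = 8.8775
Current forward F = (S − I)·e^(rT) = (483.91 − 8.8775)·e^(0.0306·15/12) = 475.0325 × 1.038991 = 493.5545
Value (long) = (F − K)·e^(−rT) = (493.5545 − 558.11) × 0.962472 = -62.1329
Short position value = −(long value) = S$62.13

S$62.13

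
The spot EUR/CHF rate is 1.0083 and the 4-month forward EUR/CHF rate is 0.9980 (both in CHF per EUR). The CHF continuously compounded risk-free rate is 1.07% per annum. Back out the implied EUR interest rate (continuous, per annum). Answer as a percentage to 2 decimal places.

4.15%

F = S·e^((r_CHF − r_EUR)T) ⇒ r_EUR = r_CHF − ln(F/S)/T
ln(0.9980/1.0083) = -0.010268; /(4/12) = -0.030804
r_EUR = 0.0107 + 0.030804 = 0.041504
r_EUR = 4.15%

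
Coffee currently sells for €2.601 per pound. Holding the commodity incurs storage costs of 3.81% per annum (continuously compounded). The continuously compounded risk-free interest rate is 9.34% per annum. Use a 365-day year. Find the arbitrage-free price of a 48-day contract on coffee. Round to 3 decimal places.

Net carry = r + u − y = 0.0934 + 0.0381 − 0.0000 = 0.1315
F = S·e^((r+u−y)T) = 2.601 · e^(0.1315 × 48/365) = 2.601 · e^0.017293
= 2.601 × 1.017443 = €2.646 per pound

€2.646 per pound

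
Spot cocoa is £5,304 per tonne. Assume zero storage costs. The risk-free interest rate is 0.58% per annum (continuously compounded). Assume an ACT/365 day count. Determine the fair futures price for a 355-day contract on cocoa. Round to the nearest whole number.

F = S·e^(rT) = 5304 · e^(0.0058 × 355/365) = 5304 · e^0.005641
= 5304 × 1.005657 = £5,334 per tonne

£5,334 per tonne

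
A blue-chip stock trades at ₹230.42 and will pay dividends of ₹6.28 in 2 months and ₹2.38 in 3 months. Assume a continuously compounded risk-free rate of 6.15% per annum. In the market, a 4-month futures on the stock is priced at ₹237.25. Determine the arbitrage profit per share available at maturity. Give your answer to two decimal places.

₹10.79 per share

PV(dividends) I = 6.28·e^(−0.0615·2/12) + 2.38·e^(−0.0615·3/12) = 8.5596
Fair futures F* = (S − I)·e^(rT) = (230.42 − 8.5596)·e^0.020500 = 221.8604 × 1.020712 = 226.4556
Market ₹237.25 > fair 226.4556: forward overpriced → cash-and-carry (borrow at r, buy the stock and collect the dividends, short the forward).
Profit at T = |F_mkt − F*| = |237.25 − 226.4556| = ₹10.79 per share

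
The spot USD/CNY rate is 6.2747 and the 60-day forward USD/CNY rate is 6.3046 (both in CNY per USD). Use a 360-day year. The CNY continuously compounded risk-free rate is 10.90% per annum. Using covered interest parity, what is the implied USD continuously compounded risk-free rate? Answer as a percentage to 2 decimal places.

F = S·e^((r_CNY − r_USD)T) ⇒ r_USD = r_CNY − ln(F/S)/T
ln(6.3046/6.2747) = 0.004754; /(60/360) = 0.028524
r_USD = 0.1090 − 0.028524 = 0.080476
r_USD = 8.05%

8.05%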